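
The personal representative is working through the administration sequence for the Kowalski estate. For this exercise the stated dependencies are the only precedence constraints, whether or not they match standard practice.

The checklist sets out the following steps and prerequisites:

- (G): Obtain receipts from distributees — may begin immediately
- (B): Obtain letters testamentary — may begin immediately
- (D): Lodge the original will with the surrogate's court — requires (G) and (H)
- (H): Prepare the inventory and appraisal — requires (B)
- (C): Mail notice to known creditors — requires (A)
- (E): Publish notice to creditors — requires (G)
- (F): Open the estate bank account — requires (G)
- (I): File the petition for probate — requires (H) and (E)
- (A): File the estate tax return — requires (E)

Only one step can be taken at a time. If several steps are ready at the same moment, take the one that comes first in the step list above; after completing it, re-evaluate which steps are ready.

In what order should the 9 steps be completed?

Nothing is required for (G) and (B). (G) is listed earlier → (G) first.
(B), (E) and (F) are all available; (B) is listed earlier → (B).
(H) now also ready, so the ready set is {(H), (E), (F)}; (H) is listed earlier → (H).
Ready: (D), (E) and (F). (D) is listed earlier → (D).
Now (E) and (F) have their prerequisites met. (E) is listed earlier, so (E) next.
Now (F), (I) and (A) have their prerequisites met. (F) is listed earlier, so (F) next.
(I) and (A) are both available; (I) is listed earlier → (I).
(A) needed (E), now all done → (A).
(C) needed (A), now all done → (C).

(G), (B), (H), (D), (E), (F), (I), (A), (C)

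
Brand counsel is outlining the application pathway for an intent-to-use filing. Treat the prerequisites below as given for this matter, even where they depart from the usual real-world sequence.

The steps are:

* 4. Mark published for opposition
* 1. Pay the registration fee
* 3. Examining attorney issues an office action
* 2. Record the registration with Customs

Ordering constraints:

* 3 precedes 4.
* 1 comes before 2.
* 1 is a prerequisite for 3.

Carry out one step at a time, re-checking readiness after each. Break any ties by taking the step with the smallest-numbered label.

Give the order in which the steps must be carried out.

1 is the only step with nothing outstanding, so it goes first.
Now 2 and 3 have their prerequisites met. 2 has the earlier label, so 2 next.
3 is the only step now ready → 3.
Next only 4 has its prerequisites met → 4.

1, 2, 3, 4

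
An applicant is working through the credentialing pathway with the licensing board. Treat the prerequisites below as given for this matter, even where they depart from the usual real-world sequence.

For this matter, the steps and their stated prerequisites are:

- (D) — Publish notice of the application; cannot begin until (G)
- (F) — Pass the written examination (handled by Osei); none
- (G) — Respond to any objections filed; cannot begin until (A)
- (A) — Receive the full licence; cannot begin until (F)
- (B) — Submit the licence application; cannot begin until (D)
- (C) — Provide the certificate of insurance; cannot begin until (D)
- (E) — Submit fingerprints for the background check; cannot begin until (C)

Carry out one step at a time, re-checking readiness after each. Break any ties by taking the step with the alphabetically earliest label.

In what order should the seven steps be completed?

(F) (A) (G) (D) (B) (C) (E)

(F) has no prerequisites → (F) first.
(A) needed (F), now all done → (A).
(G) needed (A), now all done → (G).
That leaves (D) as the only ready step → (D).
Ready: (B) and (C). (B) has the earlier label → (B).
(C) needed (D), now all done → (C).
(E) is the only step now ready → (E).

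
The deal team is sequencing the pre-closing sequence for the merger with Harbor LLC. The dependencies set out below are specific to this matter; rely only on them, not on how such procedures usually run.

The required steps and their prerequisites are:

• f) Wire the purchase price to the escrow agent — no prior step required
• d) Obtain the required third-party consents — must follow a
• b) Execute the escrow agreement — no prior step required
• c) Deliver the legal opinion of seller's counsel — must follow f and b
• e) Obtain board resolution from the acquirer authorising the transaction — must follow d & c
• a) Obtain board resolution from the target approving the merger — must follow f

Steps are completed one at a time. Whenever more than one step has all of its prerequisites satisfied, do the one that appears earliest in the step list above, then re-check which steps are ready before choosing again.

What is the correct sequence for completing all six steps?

f and b have no prerequisites; f is listed earlier, so f is first.
b and a are both available; b is listed earlier → b.
c and a are both available; c is listed earlier → c.
Next only a has its prerequisites met → a.
d needed a, now all done → d.
e is the only step now ready → e.

f, b, c, a, d, e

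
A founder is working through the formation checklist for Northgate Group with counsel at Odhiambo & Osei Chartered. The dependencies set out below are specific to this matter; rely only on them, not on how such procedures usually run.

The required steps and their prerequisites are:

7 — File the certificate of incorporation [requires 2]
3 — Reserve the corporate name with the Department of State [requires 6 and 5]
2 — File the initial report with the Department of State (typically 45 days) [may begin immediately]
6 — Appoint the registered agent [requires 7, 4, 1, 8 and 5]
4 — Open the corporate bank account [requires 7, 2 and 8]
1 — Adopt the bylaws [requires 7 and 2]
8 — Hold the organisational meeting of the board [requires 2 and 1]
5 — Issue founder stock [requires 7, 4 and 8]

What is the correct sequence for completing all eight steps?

Only 2 has no prerequisites, so it is first.
7 needed 2, now all done → 7.
That leaves 1 as the only ready step → 1.
8 needed 2 and 1, now all done → 8.
That leaves 4 as the only ready step → 4.
5 needed 7, 4 and 8, now all done → 5.
6 needed 7, 4, 1, 8 and 5, now all done → 6.
3 needed 6 and 5, now all done → 3.

2 7 1 8 4 5 6 3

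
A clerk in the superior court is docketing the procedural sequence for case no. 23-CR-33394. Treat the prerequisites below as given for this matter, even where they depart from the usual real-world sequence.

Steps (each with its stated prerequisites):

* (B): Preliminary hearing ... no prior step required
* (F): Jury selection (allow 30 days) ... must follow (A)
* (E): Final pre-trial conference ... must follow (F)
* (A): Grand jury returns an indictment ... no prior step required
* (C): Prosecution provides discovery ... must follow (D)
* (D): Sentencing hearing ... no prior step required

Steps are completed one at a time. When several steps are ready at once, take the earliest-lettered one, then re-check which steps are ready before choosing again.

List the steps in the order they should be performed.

(A) (B) (D) (C) (F) (E)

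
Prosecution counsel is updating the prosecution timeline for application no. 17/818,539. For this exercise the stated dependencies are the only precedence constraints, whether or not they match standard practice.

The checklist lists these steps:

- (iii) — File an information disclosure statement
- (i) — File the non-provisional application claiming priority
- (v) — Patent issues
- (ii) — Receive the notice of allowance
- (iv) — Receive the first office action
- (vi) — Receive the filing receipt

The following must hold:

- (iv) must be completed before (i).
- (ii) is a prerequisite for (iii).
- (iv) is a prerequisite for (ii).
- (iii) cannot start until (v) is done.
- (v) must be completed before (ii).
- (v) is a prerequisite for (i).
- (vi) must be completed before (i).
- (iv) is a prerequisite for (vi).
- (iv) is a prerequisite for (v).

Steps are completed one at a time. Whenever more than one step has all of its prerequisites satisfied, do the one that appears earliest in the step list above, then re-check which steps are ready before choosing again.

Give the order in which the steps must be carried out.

(iv) has no prerequisites → (iv) first.
Ready: (v) and (vi). (v) is listed earlier → (v).
(ii) now also ready, so the ready set is {(ii), (vi)}; (ii) is listed earlier → (ii).
(iii) and (vi) are both available; (iii) is listed earlier → (iii).
That leaves (vi) as the only ready step → (vi).
(i) needed (v), (iv) and (vi), now all done → (i).

(iv) (v) (ii) (iii) (vi) (i)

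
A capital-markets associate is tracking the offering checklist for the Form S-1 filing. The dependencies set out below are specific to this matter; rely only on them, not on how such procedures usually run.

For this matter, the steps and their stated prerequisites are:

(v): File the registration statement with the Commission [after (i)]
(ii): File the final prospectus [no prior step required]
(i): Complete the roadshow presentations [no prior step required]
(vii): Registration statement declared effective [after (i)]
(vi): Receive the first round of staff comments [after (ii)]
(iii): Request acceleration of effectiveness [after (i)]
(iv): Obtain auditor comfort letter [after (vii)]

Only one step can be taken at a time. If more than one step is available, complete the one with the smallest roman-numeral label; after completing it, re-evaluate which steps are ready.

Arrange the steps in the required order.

(i), (ii), (iii), (v), (vi), (vii), (iv)

Nothing is required for (i) and (ii). (i) has the earlier label → (i) first.
(iii), (v) and (vii) now also ready, so the ready set is {(ii), (iii), (v), (vii)}; (ii) has the earlier label → (ii).
(vi) now also ready, so the ready set is {(iii), (v), (vi), (vii)}; (iii) has the earlier label → (iii).
(v), (vi) and (vii) are all available; (v) has the earlier label → (v).
(vi) and (vii) are both available; (vi) has the earlier label → (vi).
(vii) needed (i), now all done → (vii).
Next only (iv) has its prerequisites met → (iv).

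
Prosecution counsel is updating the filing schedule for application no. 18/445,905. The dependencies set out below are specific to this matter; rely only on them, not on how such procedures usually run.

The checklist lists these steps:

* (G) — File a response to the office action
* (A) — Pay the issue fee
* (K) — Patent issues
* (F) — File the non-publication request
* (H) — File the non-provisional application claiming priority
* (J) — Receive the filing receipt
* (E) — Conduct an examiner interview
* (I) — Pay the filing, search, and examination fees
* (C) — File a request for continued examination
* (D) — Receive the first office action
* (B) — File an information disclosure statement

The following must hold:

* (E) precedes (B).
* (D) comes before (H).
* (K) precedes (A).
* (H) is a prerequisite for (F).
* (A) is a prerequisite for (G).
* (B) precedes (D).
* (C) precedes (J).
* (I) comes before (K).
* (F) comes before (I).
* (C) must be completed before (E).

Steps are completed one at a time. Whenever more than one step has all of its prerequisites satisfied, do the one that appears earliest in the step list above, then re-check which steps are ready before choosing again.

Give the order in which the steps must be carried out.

(C) → (J) → (E) → (B) → (D) → (H) → (F) → (I) → (K) → (A) → (G)

(C) is the only step with nothing outstanding, so it goes first.
Now (J) and (E) have their prerequisites met. (J) is listed earlier, so (J) next.
(E) needed (C), now all done → (E).
That leaves (B) as the only ready step → (B).
That leaves (D) as the only ready step → (D).
(H) needed (D), now all done → (H).
Next only (F) has its prerequisites met → (F).
(I) needed (F), now all done → (I).
That leaves (K) as the only ready step → (K).
Next only (A) has its prerequisites met → (A).
(G) needed (A), now all done → (G).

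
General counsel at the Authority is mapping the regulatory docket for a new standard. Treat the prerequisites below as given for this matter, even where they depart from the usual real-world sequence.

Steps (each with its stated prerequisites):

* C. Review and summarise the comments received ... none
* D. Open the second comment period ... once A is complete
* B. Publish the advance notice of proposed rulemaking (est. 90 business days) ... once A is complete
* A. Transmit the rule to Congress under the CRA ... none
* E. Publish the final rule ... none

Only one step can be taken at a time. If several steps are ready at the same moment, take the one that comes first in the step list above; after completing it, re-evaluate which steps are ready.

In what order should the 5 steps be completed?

C, A and E have no prerequisites; C is listed earlier, so C is first.
A and E are both available; A is listed earlier → A.
Now D, B and E have their prerequisites met. D is listed earlier, so D next.
Ready: B and E. B is listed earlier → B.
E is the only step now ready → E.

C A D B E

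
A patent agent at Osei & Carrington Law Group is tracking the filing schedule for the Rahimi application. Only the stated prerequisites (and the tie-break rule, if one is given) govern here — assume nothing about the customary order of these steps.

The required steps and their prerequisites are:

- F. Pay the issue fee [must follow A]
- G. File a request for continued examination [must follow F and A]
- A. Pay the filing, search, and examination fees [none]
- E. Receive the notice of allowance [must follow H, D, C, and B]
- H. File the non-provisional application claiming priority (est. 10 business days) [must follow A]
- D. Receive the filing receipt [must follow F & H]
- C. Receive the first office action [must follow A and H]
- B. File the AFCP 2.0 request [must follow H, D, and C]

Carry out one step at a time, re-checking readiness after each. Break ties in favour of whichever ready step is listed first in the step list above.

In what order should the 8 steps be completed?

A is the only step with nothing outstanding, so it goes first.
F and H are both available; F is listed earlier → F.
G and H are both available; G is listed earlier → G.
H needed A, now all done → H.
Now D and C have their prerequisites met. D is listed earlier, so D next.
C needed A and H, now all done → C.
That leaves B as the only ready step → B.
E is the only step now ready → E.

A, F, G, H, D, C, B, E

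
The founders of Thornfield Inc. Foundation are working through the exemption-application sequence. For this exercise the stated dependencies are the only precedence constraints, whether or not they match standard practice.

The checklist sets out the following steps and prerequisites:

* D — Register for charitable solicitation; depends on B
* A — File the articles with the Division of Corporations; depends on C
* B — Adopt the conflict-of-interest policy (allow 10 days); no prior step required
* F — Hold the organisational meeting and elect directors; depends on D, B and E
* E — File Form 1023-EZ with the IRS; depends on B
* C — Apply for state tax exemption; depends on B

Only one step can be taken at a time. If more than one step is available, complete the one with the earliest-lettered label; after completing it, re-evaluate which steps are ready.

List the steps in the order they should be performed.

B, C, A, D, E, F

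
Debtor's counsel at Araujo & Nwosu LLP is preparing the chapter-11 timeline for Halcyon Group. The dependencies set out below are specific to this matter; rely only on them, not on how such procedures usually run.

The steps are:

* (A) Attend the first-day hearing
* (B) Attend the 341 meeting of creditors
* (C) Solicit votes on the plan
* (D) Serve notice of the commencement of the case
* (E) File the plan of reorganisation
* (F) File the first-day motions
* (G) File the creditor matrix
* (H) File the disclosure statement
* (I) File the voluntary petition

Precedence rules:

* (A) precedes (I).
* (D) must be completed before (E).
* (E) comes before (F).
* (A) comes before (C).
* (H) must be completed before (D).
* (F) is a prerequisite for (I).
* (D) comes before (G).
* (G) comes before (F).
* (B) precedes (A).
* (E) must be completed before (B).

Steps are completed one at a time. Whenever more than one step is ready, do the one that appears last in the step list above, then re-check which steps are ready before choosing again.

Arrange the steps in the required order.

Only (H) has no prerequisites, so it is first.
(D) is the only step now ready → (D).
Now (G) and (E) have their prerequisites met. (G) is listed later, so (G) next.
(E) needed (D), now all done → (E).
Now (F) and (B) have their prerequisites met. (F) is listed later, so (F) next.
Next only (B) has its prerequisites met → (B).
That leaves (A) as the only ready step → (A).
Now (I) and (C) have their prerequisites met. (I) is listed later, so (I) next.
(C) is the only step now ready → (C).

(H) (D) (G) (E) (F) (B) (A) (I) (C)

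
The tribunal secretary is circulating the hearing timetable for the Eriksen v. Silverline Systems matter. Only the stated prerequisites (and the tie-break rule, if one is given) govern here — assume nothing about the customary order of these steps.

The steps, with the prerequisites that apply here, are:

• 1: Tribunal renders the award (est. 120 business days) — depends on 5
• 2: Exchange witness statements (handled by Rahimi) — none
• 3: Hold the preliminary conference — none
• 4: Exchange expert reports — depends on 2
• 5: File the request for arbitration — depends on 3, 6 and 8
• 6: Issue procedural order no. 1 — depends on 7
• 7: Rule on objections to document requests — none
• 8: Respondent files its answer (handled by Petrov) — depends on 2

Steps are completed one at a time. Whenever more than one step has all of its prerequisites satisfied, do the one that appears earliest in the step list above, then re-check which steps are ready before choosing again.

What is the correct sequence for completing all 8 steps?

2, 3 and 7 have no prerequisites; 2 is listed earlier, so 2 is first.
Now 3, 4, 7 and 8 have their prerequisites met. 3 is listed earlier, so 3 next.
4, 7 and 8 are all available; 4 is listed earlier → 4.
7 and 8 are both available; 7 is listed earlier → 7.
6 now also ready, so the ready set is {6, 8}; 6 is listed earlier → 6.
That leaves 8 as the only ready step → 8.
5 is the only step now ready → 5.
That leaves 1 as the only ready step → 1.

2 → 3 → 4 → 7 → 6 → 8 → 5 → 1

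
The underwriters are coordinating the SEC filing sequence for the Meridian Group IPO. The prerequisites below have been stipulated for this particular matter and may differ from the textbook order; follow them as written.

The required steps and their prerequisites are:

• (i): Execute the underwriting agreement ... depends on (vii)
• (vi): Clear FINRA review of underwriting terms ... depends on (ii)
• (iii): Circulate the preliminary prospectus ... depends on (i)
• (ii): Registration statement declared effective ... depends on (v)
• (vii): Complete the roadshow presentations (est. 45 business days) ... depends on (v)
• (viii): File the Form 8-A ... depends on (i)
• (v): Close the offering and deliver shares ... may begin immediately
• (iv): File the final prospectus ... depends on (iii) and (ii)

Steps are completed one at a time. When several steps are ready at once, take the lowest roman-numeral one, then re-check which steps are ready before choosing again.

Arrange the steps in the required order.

Only (v) has no prerequisites, so it is first.
Ready: (ii) and (vii). (ii) has the earlier label → (ii).
Ready: (vi) and (vii). (vi) has the earlier label → (vi).
Next only (vii) has its prerequisites met → (vii).
(i) needed (vii), now all done → (i).
Now (iii) and (viii) have their prerequisites met. (iii) has the earlier label, so (iii) next.
(iv) now also ready, so the ready set is {(iv), (viii)}; (iv) has the earlier label → (iv).
(viii) needed (i), now all done → (viii).

(v) (ii) (vi) (vii) (i) (iii) (iv) (viii)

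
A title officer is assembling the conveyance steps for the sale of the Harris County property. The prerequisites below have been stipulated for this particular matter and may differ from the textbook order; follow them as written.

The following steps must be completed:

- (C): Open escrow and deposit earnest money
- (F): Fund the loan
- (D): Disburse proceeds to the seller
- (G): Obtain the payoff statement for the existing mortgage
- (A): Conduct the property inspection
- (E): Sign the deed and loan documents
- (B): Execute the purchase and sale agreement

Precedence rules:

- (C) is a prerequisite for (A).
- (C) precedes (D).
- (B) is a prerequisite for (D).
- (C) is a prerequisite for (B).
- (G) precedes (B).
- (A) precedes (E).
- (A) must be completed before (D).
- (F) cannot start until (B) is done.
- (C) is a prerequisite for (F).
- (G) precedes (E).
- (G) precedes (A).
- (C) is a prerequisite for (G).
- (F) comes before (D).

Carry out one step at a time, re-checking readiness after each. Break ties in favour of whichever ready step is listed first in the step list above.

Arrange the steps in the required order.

(C) has no prerequisites → (C) first.
That leaves (G) as the only ready step → (G).
Now (A) and (B) have their prerequisites met. (A) is listed earlier, so (A) next.
(E) now also ready, so the ready set is {(E), (B)}; (E) is listed earlier → (E).
(B) is the only step now ready → (B).
(F) is the only step now ready → (F).
(D) needed (C), (F), (A) and (B), now all done → (D).

(C) (G) (A) (E) (B) (F) (D)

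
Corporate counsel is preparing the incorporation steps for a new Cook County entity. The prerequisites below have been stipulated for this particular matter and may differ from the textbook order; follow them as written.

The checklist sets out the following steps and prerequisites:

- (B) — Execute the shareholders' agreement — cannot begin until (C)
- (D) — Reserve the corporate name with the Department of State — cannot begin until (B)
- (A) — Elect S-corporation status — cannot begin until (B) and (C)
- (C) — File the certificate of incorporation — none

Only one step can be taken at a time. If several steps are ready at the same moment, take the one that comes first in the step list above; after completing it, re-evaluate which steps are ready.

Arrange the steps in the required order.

(C) → (B) → (D) → (A)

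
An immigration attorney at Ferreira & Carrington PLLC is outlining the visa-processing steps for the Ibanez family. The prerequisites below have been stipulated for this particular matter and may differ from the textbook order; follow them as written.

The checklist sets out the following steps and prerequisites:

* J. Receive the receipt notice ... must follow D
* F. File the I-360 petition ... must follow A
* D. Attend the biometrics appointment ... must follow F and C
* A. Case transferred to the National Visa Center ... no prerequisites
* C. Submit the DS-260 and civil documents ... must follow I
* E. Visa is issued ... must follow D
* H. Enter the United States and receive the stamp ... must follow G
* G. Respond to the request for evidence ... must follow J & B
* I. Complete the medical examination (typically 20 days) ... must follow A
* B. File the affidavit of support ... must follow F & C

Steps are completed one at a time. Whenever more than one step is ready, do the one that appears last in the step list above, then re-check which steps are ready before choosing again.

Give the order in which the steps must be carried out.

A → I → C → F → B → D → E → J → G → H

Only A has no prerequisites, so it is first.
Ready: I and F. I is listed later → I.
Ready: C and F. C is listed later → C.
Next only F has its prerequisites met → F.
Ready: B and D. B is listed later → B.
D is the only step now ready → D.
Now E and J have their prerequisites met. E is listed later, so E next.
J needed D, now all done → J.
G is the only step now ready → G.
That leaves H as the only ready step → H.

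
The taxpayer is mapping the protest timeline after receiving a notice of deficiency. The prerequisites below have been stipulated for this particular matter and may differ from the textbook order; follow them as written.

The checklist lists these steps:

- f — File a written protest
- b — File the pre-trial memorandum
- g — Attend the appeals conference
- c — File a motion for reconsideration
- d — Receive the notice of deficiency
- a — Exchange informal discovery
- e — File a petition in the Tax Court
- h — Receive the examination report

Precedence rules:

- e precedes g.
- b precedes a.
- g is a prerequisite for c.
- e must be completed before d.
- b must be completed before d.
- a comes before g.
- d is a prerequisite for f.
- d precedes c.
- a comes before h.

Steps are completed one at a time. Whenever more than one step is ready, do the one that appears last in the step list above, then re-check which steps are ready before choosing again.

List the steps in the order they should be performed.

e and b have no prerequisites; e is listed later, so e is first.
b is the only step now ready → b.
Now a and d have their prerequisites met. a is listed later, so a next.
h and g now also ready, so the ready set is {h, d, g}; h is listed later → h.
Ready: d and g. d is listed later → d.
Now g and f have their prerequisites met. g is listed later, so g next.
c now also ready, so the ready set is {c, f}; c is listed later → c.
f is the only step now ready → f.

e, b, a, h, d, g, c, f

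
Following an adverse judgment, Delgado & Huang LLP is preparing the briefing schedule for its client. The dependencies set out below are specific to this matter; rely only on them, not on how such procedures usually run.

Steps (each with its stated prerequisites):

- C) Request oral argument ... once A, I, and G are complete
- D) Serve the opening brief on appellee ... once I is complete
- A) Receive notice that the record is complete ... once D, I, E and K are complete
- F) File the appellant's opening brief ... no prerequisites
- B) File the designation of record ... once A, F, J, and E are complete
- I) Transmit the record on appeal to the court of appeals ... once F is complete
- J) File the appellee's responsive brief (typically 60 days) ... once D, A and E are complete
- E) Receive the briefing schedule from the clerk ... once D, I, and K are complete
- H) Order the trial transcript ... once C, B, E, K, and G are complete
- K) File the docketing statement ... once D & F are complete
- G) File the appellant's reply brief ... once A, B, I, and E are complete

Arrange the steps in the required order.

F, I, D, K, E, A, J, B, G, C, H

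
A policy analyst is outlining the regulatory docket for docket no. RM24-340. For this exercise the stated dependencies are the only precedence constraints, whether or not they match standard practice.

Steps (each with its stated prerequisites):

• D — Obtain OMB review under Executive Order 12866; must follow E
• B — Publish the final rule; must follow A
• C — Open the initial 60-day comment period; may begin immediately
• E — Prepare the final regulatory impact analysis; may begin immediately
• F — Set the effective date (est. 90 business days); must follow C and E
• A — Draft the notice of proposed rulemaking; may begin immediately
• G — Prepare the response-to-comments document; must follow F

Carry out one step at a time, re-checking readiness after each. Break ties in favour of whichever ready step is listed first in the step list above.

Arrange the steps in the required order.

C, E, D, F, A, B, G

Nothing is required for C, E and A. C is listed earlier → C first.
Ready: E and A. E is listed earlier → E.
D and F now also ready, so the ready set is {D, F, A}; D is listed earlier → D.
Ready: F and A. F is listed earlier → F.
Ready: A and G. A is listed earlier → A.
Ready: B and G. B is listed earlier → B.
That leaves G as the only ready step → G.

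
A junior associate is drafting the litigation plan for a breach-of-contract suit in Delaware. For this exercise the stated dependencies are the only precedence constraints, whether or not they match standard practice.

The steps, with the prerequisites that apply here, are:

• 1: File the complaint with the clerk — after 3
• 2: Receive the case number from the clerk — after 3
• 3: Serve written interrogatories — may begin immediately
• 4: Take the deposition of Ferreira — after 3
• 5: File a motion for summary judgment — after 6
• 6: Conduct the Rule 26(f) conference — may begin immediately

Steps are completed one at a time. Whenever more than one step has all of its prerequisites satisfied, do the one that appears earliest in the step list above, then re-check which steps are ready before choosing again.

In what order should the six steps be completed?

3 and 6 have no prerequisites; 3 is listed earlier, so 3 is first.
1, 2 and 4 now also ready, so the ready set is {1, 2, 4, 6}; 1 is listed earlier → 1.
2, 4 and 6 are all available; 2 is listed earlier → 2.
Now 4 and 6 have their prerequisites met. 4 is listed earlier, so 4 next.
That leaves 6 as the only ready step → 6.
5 needed 6, now all done → 5.

3, 1, 2, 4, 6, 5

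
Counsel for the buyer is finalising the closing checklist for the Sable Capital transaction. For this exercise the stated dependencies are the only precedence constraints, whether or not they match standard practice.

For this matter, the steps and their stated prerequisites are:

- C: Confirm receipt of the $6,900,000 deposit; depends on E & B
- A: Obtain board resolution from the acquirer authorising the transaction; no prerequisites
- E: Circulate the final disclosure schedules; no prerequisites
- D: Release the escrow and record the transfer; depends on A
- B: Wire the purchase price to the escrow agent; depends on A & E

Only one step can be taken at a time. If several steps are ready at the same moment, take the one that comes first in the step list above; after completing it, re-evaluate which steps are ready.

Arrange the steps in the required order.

A, E, D, B, C

A and E have no prerequisites; A is listed earlier, so A is first.
E and D are both available; E is listed earlier → E.
B now also ready, so the ready set is {D, B}; D is listed earlier → D.
That leaves B as the only ready step → B.
C needed E and B, now all done → C.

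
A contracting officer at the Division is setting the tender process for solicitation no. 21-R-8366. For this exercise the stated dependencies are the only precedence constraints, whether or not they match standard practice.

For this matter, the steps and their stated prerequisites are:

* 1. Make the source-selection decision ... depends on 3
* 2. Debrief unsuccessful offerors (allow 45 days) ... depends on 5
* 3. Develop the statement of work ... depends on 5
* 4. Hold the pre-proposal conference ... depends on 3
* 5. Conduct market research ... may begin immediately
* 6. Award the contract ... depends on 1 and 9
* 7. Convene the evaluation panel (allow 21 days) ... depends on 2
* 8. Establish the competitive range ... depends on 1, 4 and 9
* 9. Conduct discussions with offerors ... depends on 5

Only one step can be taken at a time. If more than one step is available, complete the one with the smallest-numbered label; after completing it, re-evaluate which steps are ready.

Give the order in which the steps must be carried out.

5 is the only step with nothing outstanding, so it goes first.
2, 3 and 9 are all available; 2 has the earlier label → 2.
7 now also ready, so the ready set is {3, 7, 9}; 3 has the earlier label → 3.
1 and 4 now also ready, so the ready set is {1, 4, 7, 9}; 1 has the earlier label → 1.
Now 4, 7 and 9 have their prerequisites met. 4 has the earlier label, so 4 next.
7 and 9 are both available; 7 has the earlier label → 7.
Next only 9 has its prerequisites met → 9.
Now 6 and 8 have their prerequisites met. 6 has the earlier label, so 6 next.
That leaves 8 as the only ready step → 8.

5, 2, 3, 1, 4, 7, 9, 6, 8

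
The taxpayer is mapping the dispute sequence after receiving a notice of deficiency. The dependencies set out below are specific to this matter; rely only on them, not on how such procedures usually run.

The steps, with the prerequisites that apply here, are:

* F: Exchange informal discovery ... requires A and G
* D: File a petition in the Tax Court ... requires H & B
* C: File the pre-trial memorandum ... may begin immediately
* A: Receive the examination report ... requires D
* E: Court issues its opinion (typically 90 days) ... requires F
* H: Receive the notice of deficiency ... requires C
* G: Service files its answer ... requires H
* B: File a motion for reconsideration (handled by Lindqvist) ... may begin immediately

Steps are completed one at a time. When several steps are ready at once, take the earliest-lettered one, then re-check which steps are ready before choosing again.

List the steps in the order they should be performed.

B → C → H → D → A → G → F → E

Nothing is required for B and C. B has the earlier label → B first.
C is the only step now ready → C.
H needed C, now all done → H.
D and G are both available; D has the earlier label → D.
Ready: A and G. A has the earlier label → A.
G needed H, now all done → G.
F needed A and G, now all done → F.
E needed F, now all done → E.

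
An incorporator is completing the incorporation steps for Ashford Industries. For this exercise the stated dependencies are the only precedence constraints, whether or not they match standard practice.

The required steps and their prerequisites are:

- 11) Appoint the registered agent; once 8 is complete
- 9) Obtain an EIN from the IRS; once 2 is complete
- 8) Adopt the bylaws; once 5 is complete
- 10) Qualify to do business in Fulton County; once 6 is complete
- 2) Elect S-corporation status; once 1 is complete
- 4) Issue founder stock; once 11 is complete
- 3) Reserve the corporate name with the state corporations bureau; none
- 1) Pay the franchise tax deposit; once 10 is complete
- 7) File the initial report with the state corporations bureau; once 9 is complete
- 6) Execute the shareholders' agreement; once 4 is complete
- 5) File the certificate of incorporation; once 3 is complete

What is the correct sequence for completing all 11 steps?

3, 5, 8, 11, 4, 6, 10, 1, 2, 9, 7

3 is the only step with nothing outstanding, so it goes first.
5 is the only step now ready → 5.
That leaves 8 as the only ready step → 8.
11 is the only step now ready → 11.
That leaves 4 as the only ready step → 4.
6 is the only step now ready → 6.
10 needed 6, now all done → 10.
That leaves 1 as the only ready step → 1.
2 needed 1, now all done → 2.
That leaves 9 as the only ready step → 9.
7 is the only step now ready → 7.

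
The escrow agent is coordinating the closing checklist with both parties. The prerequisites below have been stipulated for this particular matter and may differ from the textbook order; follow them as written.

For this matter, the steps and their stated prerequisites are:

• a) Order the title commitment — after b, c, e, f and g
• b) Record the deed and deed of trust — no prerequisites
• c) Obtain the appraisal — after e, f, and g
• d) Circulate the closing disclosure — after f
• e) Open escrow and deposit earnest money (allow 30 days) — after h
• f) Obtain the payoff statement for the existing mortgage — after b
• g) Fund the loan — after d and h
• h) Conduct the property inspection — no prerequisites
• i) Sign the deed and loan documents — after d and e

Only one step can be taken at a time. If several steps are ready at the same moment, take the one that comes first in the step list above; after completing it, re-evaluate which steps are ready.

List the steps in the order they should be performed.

b → f → d → h → e → g → c → a → i

Nothing is required for b and h. b is listed earlier → b first.
f and h are both available; f is listed earlier → f.
d now also ready, so the ready set is {d, h}; d is listed earlier → d.
That leaves h as the only ready step → h.
e and g are both available; e is listed earlier → e.
Now g and i have their prerequisites met. g is listed earlier, so g next.
Ready: c and i. c is listed earlier → c.
a now also ready, so the ready set is {a, i}; a is listed earlier → a.
i needed d and e, now all done → i.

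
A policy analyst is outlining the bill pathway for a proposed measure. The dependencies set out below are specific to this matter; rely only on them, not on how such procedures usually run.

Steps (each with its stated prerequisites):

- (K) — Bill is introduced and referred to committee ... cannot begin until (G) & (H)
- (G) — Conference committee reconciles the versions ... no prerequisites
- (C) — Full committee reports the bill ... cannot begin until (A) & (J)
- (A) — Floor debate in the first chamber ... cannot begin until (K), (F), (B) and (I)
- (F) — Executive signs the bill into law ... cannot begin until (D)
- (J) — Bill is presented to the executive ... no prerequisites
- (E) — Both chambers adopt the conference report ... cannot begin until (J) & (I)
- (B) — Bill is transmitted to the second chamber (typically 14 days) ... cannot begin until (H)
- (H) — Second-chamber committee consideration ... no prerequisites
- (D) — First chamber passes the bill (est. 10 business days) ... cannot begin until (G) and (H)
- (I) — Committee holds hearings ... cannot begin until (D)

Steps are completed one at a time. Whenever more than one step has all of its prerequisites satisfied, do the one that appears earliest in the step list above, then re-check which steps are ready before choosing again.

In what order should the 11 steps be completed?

(G) → (J) → (H) → (K) → (B) → (D) → (F) → (I) → (A) → (C) → (E)

Nothing is required for (G), (J) and (H). (G) is listed earlier → (G) first.
Ready: (J) and (H). (J) is listed earlier → (J).
That leaves (H) as the only ready step → (H).
Ready: (K), (B) and (D). (K) is listed earlier → (K).
Ready: (B) and (D). (B) is listed earlier → (B).
(D) needed (G) and (H), now all done → (D).
Now (F) and (I) have their prerequisites met. (F) is listed earlier, so (F) next.
(I) needed (D), now all done → (I).
(A) and (E) are both available; (A) is listed earlier → (A).
(C) now also ready, so the ready set is {(C), (E)}; (C) is listed earlier → (C).
(E) is the only step now ready → (E).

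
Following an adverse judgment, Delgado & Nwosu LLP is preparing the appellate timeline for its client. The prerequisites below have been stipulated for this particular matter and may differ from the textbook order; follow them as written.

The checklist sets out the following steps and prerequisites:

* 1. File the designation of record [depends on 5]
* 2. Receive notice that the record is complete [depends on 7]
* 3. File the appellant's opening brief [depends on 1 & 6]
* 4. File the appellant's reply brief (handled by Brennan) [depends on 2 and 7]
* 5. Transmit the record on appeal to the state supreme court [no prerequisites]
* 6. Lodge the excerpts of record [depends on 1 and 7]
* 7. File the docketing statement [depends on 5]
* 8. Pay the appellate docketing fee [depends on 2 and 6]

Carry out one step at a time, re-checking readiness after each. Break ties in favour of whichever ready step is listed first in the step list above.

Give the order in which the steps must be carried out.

5, 1, 7, 2, 4, 6, 3, 8

Only 5 has no prerequisites, so it is first.
Now 1 and 7 have their prerequisites met. 1 is listed earlier, so 1 next.
7 is the only step now ready → 7.
Now 2 and 6 have their prerequisites met. 2 is listed earlier, so 2 next.
Now 4 and 6 have their prerequisites met. 4 is listed earlier, so 4 next.
6 needed 1 and 7, now all done → 6.
3 and 8 are both available; 3 is listed earlier → 3.
8 is the only step now ready → 8.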